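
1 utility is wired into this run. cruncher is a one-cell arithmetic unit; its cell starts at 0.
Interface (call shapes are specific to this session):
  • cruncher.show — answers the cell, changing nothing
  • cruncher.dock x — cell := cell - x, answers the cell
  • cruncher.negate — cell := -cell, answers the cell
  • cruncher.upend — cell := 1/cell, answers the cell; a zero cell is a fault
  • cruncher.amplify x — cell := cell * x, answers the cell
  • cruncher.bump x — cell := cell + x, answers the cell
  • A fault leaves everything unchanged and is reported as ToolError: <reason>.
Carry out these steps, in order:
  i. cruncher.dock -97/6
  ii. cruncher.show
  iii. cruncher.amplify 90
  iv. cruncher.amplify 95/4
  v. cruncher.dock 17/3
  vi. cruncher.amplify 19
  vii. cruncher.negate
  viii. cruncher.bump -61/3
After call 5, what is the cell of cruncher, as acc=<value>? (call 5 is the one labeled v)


Answer: acc=414607/12

Derivation:
>> cruncher.dock(x→-97/6)
<< 97/6
>> cruncher.show()
<< 97/6
>> cruncher.amplify(x→90)
<< 1455
>> cruncher.amplify(x→95/4)
<< 138225/4
>> cruncher.dock(x→17/3)
<< 414607/12
>> cruncher.amplify(x→19)
<< 7877533/12
>> cruncher.negate()
<< -7877533/12
>> cruncher.bump(x→-61/3)
<< -7877777/12


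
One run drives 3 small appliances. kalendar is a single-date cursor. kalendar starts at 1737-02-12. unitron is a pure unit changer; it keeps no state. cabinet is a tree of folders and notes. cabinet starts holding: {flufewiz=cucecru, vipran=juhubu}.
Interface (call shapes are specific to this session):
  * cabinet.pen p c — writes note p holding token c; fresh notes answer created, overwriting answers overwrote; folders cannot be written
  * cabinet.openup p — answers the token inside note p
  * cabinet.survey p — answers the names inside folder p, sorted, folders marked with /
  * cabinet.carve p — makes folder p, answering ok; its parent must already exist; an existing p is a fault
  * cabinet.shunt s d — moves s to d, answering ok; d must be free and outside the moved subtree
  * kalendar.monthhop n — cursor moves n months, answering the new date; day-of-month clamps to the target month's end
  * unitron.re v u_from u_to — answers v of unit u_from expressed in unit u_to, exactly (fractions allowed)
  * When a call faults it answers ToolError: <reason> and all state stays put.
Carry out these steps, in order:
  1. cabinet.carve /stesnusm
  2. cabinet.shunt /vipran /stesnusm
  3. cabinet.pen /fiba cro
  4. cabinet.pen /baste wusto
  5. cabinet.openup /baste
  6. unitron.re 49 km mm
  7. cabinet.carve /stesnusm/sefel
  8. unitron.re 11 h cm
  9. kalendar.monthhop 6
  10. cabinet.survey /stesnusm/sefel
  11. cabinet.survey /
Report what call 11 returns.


Answer: [baste, fiba, flufewiz, stesnusm/, vipran]

Derivation:
-- 1. cabinet.carve(p: /stesnusm) : ok
-- 2. cabinet.shunt(s: /vipran, d: /stesnusm) : ToolError: exists
-- 3. cabinet.pen(p: /fiba, c: cro) : created
-- 4. cabinet.pen(p: /baste, c: wusto) : created
-- 5. cabinet.openup(p: /baste) : wusto
-- 6. unitron.re(v: 49, u_from: km, u_to: mm) : 49000000
-- 7. cabinet.carve(p: /stesnusm/sefel) : ok
-- 8. unitron.re(v: 11, u_from: h, u_to: cm) : ToolError: incompatible units
-- 9. kalendar.monthhop(n: 6) : 1737-08-12
-- 10. cabinet.survey(p: /stesnusm/sefel) : []
-- 11. cabinet.survey(p: /) : [baste, fiba, flufewiz, stesnusm/, vipran]


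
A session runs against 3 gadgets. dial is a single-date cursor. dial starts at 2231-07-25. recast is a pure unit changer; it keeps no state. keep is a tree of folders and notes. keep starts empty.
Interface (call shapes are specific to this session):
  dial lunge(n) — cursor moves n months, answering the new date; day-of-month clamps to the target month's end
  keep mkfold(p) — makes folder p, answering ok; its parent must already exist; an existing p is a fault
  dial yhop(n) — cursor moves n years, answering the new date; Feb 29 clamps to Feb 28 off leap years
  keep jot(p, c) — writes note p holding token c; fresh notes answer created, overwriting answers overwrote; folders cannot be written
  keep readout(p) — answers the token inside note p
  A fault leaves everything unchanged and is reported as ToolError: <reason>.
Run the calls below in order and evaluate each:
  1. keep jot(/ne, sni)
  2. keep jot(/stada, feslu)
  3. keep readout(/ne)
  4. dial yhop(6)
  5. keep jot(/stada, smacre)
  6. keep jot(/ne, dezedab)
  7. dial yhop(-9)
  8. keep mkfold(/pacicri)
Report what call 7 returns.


~$ keep jot p→/ne c→sni
[out] created
~$ keep jot p→/stada c→feslu
[out] created
~$ keep readout p→/ne
[out] sni
~$ dial yhop n→6
[out] 2237-07-25
~$ keep jot p→/stada c→smacre
[out] overwrote
~$ keep jot p→/ne c→dezedab
[out] overwrote
~$ dial yhop n→-9
[out] 2228-07-25
~$ keep mkfold p→/pacicri
[out] ok

Answer: 2228-07-25


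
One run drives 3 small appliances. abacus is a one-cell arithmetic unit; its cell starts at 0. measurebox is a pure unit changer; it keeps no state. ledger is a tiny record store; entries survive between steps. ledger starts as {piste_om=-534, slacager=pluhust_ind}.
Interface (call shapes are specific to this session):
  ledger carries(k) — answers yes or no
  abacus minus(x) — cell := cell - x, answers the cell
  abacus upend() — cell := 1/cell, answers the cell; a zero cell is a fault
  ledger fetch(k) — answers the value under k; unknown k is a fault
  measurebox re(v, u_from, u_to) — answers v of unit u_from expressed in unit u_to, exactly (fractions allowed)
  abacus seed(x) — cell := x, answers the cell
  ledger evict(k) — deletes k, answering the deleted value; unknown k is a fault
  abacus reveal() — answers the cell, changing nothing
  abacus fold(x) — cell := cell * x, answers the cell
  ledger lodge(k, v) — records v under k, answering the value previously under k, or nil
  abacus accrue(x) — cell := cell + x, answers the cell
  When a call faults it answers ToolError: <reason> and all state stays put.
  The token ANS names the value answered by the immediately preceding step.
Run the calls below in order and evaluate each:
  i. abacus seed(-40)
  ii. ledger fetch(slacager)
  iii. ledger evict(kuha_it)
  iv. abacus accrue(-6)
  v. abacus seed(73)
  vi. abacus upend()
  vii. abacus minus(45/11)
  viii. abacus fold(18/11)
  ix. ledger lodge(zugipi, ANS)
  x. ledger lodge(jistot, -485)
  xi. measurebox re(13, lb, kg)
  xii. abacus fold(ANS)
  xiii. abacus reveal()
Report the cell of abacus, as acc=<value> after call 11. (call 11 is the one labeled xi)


Do: abacus seed[x='-40']
See: -40
Do: ledger fetch[k='slacager']
See: pluhust_ind
Do: ledger evict[k='kuha_it']
See: ToolError: no such key kuha_it
Do: abacus accrue[x='-6']
See: -46
Do: abacus seed[x='73']
See: 73
Do: abacus upend[]
See: 1/73
Do: abacus minus[x='45/11']
See: -3274/803
Do: abacus fold[x='18/11']
See: -58932/8833
Do: ledger lodge[k='zugipi'; v='ANS']
See: nil
Do: ledger lodge[k='jistot'; v='-485']
See: nil
Do: measurebox re[v='13'; u_from='lb'; u_to='kg']
See: 589670081/100000000
Do: abacus fold[x='ANS']
See: -789782663943/20075000000
Do: abacus reveal[]
See: -789782663943/20075000000

Answer: acc=-58932/8833


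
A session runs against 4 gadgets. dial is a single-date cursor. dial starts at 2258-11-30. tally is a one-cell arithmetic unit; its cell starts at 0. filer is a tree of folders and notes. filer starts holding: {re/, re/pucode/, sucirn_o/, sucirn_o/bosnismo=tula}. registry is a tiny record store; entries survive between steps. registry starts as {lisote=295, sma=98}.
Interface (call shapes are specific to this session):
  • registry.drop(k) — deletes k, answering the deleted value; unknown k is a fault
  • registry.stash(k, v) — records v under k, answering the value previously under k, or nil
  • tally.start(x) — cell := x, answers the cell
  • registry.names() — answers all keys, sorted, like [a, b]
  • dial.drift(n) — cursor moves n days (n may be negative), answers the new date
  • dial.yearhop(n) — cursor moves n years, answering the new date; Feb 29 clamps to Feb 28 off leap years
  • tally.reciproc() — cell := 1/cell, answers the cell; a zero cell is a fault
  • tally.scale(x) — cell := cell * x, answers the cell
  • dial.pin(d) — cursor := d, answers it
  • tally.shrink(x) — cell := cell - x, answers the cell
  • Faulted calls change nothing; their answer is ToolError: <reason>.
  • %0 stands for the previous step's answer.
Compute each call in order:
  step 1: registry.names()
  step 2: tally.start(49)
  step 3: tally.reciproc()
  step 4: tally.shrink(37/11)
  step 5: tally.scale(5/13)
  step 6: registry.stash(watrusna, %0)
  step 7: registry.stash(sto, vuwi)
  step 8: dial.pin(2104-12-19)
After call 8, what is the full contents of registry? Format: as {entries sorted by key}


Answer: {lisote=295, sma=98, sto=vuwi, watrusna=-9010/7007}

Derivation:
$ registry.names
:: [lisote, sma]
$ tally.start 49
:: 49
$ tally.reciproc
:: 1/49
$ tally.shrink 37/11
:: -1802/539
$ tally.scale 5/13
:: -9010/7007
$ registry.stash watrusna %0
:: nil
$ registry.stash sto vuwi
:: nil
$ dial.pin 2104-12-19
:: 2104-12-19


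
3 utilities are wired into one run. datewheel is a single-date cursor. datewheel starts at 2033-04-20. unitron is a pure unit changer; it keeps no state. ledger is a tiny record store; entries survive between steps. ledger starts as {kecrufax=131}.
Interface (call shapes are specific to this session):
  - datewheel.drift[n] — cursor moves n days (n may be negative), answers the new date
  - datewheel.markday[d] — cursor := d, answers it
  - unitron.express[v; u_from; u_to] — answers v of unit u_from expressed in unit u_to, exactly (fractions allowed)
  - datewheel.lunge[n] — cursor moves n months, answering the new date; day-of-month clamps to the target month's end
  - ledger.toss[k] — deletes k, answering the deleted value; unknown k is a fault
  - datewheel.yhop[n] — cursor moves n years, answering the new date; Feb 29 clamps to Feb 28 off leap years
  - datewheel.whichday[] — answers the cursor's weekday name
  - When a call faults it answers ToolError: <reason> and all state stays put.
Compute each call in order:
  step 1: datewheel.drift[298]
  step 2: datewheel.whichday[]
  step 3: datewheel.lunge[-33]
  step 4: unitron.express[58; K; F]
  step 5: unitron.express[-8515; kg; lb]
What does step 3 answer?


I run datewheel.drift(298), giving 2034-02-12.
Calling datewheel.whichday, — result: Sunday.
I use datewheel.lunge(-33): 2031-05-12.
I run unitron.express(58, K, F), and observe -35527/100.
I try unitron.express(-8515, kg, lb), giving -851500000000/45359237.

Answer: 2031-05-12


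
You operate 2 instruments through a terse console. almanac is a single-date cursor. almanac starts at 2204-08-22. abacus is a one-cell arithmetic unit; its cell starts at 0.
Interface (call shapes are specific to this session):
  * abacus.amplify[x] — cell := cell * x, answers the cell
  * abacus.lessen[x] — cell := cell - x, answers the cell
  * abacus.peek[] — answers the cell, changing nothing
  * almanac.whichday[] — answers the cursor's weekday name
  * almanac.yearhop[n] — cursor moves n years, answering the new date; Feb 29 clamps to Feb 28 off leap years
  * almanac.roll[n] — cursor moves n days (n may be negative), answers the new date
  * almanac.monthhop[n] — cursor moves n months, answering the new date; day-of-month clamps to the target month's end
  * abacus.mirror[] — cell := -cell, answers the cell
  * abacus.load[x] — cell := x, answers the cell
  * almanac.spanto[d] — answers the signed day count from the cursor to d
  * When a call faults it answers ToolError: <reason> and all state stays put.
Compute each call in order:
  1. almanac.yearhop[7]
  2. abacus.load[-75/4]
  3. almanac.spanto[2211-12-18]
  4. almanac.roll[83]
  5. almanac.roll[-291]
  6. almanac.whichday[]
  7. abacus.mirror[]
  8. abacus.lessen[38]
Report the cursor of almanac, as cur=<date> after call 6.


Answer: cur=2211-01-26

Derivation:
>>> almanac.yearhop n→7
= 2211-08-22
>>> abacus.load x→-75/4
= -75/4
>>> almanac.spanto d→2211-12-18
= 118
>>> almanac.roll n→83
= 2211-11-13
>>> almanac.roll n→-291
= 2211-01-26
>>> almanac.whichday
= Saturday
>>> abacus.mirror
= 75/4
>>> abacus.lessen x→38
= -77/4


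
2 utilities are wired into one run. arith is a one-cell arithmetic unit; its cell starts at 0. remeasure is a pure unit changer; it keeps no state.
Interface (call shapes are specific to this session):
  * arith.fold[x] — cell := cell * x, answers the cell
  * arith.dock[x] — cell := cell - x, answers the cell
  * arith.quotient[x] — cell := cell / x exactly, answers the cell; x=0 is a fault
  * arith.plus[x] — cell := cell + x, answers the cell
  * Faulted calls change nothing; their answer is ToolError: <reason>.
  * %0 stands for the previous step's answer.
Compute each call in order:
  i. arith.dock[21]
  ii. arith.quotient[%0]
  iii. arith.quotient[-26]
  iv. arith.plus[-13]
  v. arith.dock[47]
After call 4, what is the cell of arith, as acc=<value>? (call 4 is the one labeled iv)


Answer: acc=-339/26

Derivation:
-- arith.dock(x→21) == -21
-- arith.quotient(x→%0) == 1
-- arith.quotient(x→-26) == -1/26
-- arith.plus(x→-13) == -339/26
-- arith.dock(x→47) == -1561/26


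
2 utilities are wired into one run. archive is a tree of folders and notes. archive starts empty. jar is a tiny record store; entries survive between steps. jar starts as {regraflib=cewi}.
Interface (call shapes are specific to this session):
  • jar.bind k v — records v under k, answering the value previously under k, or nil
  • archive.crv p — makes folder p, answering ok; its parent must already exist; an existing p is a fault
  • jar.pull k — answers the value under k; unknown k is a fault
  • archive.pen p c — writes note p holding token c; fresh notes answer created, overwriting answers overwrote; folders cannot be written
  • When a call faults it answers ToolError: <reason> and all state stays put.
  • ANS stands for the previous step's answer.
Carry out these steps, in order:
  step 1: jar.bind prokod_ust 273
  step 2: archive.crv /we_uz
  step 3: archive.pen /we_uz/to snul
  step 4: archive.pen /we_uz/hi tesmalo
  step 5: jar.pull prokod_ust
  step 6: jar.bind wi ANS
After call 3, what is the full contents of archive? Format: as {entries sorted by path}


Answer: {we_uz/, we_uz/to=snul}

Derivation:
Do: jar.bind[k=prokod_ust; v=273]
See: nil
Do: archive.crv[p=/we_uz]
See: ok
Do: archive.pen[p=/we_uz/to; c=snul]
See: created
Do: archive.pen[p=/we_uz/hi; c=tesmalo]
See: created
Do: jar.pull[k=prokod_ust]
See: 273
Do: jar.bind[k=wi; v=ANS]
See: nil


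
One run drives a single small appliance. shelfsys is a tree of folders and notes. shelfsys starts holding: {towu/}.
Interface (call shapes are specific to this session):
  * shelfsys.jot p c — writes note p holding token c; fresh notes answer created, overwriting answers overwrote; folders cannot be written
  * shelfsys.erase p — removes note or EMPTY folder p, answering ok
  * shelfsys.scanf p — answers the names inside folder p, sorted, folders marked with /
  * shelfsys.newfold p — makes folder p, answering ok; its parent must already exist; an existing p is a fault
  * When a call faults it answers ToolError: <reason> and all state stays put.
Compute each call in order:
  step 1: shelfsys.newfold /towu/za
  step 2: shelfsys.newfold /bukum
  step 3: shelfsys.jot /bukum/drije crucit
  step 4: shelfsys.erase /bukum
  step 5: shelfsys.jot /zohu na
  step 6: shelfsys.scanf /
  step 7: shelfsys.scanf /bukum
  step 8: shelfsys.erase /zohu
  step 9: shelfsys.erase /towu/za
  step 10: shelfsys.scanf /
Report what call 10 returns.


Answer: [bukum/, towu/]

Derivation:
I use newfold passing p: /towu/za, which returns ok.
Next I call newfold passing p: /bukum, and get ok.
Then jot passing p: /bukum/drije, c: crucit, yielding created.
I call erase passing p: /bukum, and get ToolError: not empty.
Invoking jot passing p: /zohu, c: na, which returns created.
I try scanf passing p: /: [bukum/, towu/, zohu].
Invoking scanf passing p: /bukum, and observe [drije].
I run erase passing p: /zohu, and get ok.
Now I run erase passing p: /towu/za, and observe ok.
I call scanf passing p: /, which returns [bukum/, towu/].


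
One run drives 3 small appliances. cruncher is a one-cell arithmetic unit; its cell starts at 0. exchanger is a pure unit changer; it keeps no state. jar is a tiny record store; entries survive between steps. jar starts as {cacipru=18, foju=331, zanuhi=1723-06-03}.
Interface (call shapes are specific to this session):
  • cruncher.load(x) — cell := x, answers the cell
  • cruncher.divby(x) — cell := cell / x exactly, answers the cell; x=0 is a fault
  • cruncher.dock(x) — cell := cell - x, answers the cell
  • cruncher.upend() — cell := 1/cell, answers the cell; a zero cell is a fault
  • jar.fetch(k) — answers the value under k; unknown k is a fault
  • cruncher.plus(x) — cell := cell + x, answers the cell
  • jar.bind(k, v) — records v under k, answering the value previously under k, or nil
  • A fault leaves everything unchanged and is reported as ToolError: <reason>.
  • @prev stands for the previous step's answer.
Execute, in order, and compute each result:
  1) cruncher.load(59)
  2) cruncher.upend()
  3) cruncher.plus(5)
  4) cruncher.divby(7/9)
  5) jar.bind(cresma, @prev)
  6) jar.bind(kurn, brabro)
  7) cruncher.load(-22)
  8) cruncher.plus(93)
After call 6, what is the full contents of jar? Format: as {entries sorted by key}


> load x: 59
= 59
> upend
= 1/59
> plus x: 5
= 296/59
> divby x: 7/9
= 2664/413
> bind k: cresma v: @prev
= nil
> bind k: kurn v: brabro
= nil
> load x: -22
= -22
> plus x: 93
= 71

Answer: {cacipru=18, cresma=2664/413, foju=331, kurn=brabro, zanuhi=1723-06-03}


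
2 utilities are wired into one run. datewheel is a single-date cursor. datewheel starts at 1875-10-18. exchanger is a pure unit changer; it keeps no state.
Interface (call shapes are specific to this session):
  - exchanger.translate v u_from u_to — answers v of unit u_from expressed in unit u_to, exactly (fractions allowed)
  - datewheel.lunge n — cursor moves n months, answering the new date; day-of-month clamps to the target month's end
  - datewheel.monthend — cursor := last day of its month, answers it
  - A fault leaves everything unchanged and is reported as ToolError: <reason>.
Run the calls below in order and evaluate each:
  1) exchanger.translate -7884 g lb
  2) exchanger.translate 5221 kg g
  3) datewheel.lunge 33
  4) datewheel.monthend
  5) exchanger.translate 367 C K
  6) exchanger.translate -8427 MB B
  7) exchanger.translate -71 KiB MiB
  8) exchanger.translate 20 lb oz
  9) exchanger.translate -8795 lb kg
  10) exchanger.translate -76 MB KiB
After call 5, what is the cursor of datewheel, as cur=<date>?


[in] translate v='-7884' u_from='g' u_to='lb'
  -788400000/45359237
[in] translate v='5221' u_from='kg' u_to='g'
  5221000
[in] lunge n='33'
  1878-07-18
[in] monthend
  1878-07-31
[in] translate v='367' u_from='C' u_to='K'
  12803/20
[in] translate v='-8427' u_from='MB' u_to='B'
  -8427000000
[in] translate v='-71' u_from='KiB' u_to='MiB'
  -71/1024
[in] translate v='20' u_from='lb' u_to='oz'
  320
[in] translate v='-8795' u_from='lb' u_to='kg'
  -79786897883/20000000
[in] translate v='-76' u_from='MB' u_to='KiB'
  -296875/4

Answer: cur=1878-07-31


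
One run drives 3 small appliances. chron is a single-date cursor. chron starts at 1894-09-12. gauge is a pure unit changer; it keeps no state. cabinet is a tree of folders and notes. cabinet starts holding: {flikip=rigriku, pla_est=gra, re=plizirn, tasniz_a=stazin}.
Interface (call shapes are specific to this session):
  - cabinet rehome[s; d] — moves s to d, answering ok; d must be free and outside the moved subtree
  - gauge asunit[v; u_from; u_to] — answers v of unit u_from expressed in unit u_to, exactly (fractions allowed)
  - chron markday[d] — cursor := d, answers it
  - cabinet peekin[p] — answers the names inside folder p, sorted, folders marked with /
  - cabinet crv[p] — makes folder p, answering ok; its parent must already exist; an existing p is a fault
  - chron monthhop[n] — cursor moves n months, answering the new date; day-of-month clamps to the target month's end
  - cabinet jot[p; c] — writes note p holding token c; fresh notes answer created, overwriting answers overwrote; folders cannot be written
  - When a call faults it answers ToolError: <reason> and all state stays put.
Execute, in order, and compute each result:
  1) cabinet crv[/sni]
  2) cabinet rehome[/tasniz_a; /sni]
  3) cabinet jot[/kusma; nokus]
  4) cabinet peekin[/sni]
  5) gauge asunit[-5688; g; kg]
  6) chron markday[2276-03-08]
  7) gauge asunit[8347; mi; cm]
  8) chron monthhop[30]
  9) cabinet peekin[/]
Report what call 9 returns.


Calling cabinet crv(p='/sni'), giving ok.
I use cabinet rehome(s='/tasniz_a', d='/sni'), and observe ToolError: exists.
Next I call cabinet jot(p='/kusma', c='nokus'), giving created.
I use cabinet peekin(p='/sni'), yielding [].
I try gauge asunit(v='-5688', u_from='g', u_to='kg'), and get -711/125.
I use chron markday(d='2276-03-08'), and get 2276-03-08.
I invoke gauge asunit(v='8347', u_from='mi', u_to='cm'), → 6716597184/5.
Then chron monthhop(n='30'), and get 2278-09-08.
Next I call cabinet peekin(p='/'), — result: [flikip, kusma, pla_est, re, sni/, tasniz_a].

Answer: [flikip, kusma, pla_est, re, sni/, tasniz_a]


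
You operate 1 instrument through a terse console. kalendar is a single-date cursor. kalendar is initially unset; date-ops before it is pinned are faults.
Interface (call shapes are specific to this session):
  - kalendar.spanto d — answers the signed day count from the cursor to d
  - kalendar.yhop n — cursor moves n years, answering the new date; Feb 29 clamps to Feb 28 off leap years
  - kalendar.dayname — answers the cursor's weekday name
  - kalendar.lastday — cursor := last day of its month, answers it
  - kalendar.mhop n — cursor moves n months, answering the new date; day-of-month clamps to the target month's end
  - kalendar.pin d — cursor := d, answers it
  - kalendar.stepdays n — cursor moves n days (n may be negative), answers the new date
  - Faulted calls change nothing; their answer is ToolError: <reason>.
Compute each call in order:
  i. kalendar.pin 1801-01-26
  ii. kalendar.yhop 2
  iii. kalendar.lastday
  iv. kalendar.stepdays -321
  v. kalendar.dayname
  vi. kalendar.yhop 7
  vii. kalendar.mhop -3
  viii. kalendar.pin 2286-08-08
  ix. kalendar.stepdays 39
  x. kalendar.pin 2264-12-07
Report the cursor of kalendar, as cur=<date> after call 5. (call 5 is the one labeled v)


Invoking kalendar.pin(d: 1801-01-26), → 1801-01-26.
Invoking kalendar.yhop(n: 2), giving 1803-01-26.
Now I run kalendar.lastday, and observe 1803-01-31.
I call kalendar.stepdays(n: -321): 1802-03-16.
Next I call kalendar.dayname(), yielding Tuesday.
I invoke kalendar.yhop(n: 7), and observe 1809-03-16.
I try kalendar.mhop(n: -3), and get 1808-12-16.
Then kalendar.pin(d: 2286-08-08), giving 2286-08-08.
I use kalendar.stepdays(n: 39), — result: 2286-09-16.
I invoke kalendar.pin(d: 2264-12-07): 2264-12-07.

Answer: cur=1802-03-16


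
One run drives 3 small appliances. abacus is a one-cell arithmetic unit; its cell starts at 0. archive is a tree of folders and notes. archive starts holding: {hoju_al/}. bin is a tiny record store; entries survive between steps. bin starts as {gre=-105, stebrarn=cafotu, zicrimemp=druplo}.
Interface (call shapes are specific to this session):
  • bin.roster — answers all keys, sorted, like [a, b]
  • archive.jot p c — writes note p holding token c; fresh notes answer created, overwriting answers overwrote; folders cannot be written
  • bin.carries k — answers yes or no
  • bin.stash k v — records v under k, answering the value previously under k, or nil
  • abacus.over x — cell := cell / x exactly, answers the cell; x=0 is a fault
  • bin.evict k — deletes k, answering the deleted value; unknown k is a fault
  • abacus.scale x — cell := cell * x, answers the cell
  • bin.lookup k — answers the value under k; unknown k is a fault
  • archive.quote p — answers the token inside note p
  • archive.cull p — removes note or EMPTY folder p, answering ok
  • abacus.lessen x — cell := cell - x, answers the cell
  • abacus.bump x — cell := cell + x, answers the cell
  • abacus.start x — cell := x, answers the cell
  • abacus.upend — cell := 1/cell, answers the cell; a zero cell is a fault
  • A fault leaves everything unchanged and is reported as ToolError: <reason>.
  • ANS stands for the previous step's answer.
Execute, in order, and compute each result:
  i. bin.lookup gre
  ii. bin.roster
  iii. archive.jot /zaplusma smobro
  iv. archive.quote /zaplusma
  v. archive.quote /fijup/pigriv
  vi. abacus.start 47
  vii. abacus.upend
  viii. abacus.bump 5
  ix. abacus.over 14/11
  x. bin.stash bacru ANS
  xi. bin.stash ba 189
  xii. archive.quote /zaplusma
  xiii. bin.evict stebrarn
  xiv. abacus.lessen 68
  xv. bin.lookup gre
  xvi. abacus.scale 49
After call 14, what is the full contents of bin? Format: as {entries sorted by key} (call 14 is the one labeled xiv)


$ bin.lookup gre
:: -105
$ bin.roster
:: [gre, stebrarn, zicrimemp]
$ archive.jot /zaplusma smobro
:: created
$ archive.quote /zaplusma
:: smobro
$ archive.quote /fijup/pigriv
:: ToolError: not found
$ abacus.start 47
:: 47
$ abacus.upend
:: 1/47
$ abacus.bump 5
:: 236/47
$ abacus.over 14/11
:: 1298/329
$ bin.stash bacru ANS
:: nil
$ bin.stash ba 189
:: nil
$ archive.quote /zaplusma
:: smobro
$ bin.evict stebrarn
:: cafotu
$ abacus.lessen 68
:: -21074/329
$ bin.lookup gre
:: -105
$ abacus.scale 49
:: -147518/47

Answer: {ba=189, bacru=1298/329, gre=-105, zicrimemp=druplo}


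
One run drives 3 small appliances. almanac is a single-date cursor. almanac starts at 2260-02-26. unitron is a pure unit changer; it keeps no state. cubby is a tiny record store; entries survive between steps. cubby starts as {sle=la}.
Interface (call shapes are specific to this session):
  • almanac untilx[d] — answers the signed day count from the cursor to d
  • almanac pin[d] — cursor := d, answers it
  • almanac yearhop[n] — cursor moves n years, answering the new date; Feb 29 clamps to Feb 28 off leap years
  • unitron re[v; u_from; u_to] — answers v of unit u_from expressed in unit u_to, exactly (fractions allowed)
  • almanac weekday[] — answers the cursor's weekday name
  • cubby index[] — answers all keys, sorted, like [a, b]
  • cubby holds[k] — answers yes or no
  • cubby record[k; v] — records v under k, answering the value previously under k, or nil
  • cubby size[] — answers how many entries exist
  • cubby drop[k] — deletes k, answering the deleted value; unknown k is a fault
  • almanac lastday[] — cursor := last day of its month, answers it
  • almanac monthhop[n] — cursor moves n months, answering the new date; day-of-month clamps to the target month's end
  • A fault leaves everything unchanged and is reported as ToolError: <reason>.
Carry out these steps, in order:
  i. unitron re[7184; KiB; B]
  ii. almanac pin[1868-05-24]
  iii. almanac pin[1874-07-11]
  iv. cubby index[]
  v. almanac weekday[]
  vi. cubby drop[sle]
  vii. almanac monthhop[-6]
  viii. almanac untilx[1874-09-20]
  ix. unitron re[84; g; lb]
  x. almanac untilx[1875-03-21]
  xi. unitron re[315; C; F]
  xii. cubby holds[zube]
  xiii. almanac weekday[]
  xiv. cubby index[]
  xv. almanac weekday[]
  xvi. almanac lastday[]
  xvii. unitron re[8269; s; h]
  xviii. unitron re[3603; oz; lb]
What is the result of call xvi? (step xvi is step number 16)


Answer: 1874-01-31

Derivation:
==> unitron re(v='7184', u_from='KiB', u_to='B')
<== 7356416
==> almanac pin(d='1868-05-24')
<== 1868-05-24
==> almanac pin(d='1874-07-11')
<== 1874-07-11
==> cubby index()
<== [sle]
==> almanac weekday()
<== Saturday
==> cubby drop(k='sle')
<== la
==> almanac monthhop(n='-6')
<== 1874-01-11
==> almanac untilx(d='1874-09-20')
<== 252
==> unitron re(v='84', u_from='g', u_to='lb')
<== 1200000/6479891
==> almanac untilx(d='1875-03-21')
<== 434
==> unitron re(v='315', u_from='C', u_to='F')
<== 599
==> cubby holds(k='zube')
<== no
==> almanac weekday()
<== Sunday
==> cubby index()
<== []
==> almanac weekday()
<== Sunday
==> almanac lastday()
<== 1874-01-31
==> unitron re(v='8269', u_from='s', u_to='h')
<== 8269/3600
==> unitron re(v='3603', u_from='oz', u_to='lb')
<== 3603/16


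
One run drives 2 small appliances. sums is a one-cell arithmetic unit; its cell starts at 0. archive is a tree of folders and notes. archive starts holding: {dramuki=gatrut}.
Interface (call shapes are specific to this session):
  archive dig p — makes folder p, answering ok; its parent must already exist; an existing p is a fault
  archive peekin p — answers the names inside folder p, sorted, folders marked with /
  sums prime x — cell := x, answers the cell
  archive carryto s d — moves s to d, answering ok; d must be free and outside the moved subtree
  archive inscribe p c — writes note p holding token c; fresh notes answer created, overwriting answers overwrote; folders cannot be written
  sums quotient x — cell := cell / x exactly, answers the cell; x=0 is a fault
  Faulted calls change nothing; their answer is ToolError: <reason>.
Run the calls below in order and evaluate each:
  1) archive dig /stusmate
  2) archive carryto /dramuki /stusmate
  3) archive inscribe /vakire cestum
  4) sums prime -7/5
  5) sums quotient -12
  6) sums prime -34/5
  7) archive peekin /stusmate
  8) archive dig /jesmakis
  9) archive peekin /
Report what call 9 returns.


Answer: [dramuki, jesmakis/, stusmate/, vakire]

Derivation:
I use archive dig with p→/stusmate, → ok.
I call archive carryto with s→/dramuki, d→/stusmate, → ToolError: exists.
I use archive inscribe with p→/vakire, c→cestum, yielding created.
Then sums prime with x→-7/5, which returns -7/5.
I call sums quotient with x→-12, yielding 7/60.
Now I run sums prime with x→-34/5, and see -34/5.
I call archive peekin with p→/stusmate, which returns [].
I call archive dig with p→/jesmakis: ok.
Invoking archive peekin with p→/, yielding [dramuki, jesmakis/, stusmate/, vakire].


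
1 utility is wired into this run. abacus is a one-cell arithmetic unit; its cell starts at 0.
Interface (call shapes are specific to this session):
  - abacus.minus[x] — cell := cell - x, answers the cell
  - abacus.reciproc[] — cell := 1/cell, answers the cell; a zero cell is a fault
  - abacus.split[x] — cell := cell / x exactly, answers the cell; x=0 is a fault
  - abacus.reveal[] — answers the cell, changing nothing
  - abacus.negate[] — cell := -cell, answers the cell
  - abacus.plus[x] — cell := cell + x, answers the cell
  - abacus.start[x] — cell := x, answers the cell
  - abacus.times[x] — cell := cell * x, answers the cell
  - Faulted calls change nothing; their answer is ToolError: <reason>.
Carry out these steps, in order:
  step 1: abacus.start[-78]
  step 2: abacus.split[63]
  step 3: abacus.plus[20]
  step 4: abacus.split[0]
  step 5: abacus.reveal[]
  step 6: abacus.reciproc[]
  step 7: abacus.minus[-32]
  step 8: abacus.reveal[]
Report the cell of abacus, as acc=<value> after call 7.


>>> abacus.start x='-78'
:: -78
>>> abacus.split x='63'
:: -26/21
>>> abacus.plus x='20'
:: 394/21
>>> abacus.split x='0'
:: ToolError: division by zero
>>> abacus.reveal
:: 394/21
>>> abacus.reciproc
:: 21/394
>>> abacus.minus x='-32'
:: 12629/394
>>> abacus.reveal
:: 12629/394

Answer: acc=12629/394


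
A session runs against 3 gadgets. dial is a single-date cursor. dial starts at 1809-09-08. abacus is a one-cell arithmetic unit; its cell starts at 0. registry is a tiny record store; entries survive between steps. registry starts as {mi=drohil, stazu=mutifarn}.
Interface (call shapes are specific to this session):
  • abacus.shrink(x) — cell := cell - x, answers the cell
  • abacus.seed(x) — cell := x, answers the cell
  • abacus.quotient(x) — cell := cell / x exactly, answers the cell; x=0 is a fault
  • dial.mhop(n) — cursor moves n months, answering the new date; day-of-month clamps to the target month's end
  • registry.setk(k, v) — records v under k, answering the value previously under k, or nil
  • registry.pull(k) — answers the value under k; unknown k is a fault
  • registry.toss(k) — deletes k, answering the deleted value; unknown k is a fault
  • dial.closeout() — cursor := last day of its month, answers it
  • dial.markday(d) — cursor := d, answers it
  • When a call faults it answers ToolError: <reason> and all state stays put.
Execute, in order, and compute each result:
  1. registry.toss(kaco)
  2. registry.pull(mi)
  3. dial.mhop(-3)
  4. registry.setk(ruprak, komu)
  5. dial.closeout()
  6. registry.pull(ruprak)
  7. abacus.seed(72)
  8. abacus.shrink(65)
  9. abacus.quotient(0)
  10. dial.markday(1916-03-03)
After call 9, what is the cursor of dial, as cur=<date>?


Answer: cur=1809-06-30

Derivation:
==> registry.toss(k→kaco)
<== ToolError: no such key kaco
==> registry.pull(k→mi)
<== drohil
==> dial.mhop(n→-3)
<== 1809-06-08
==> registry.setk(k→ruprak, v→komu)
<== nil
==> dial.closeout()
<== 1809-06-30
==> registry.pull(k→ruprak)
<== komu
==> abacus.seed(x→72)
<== 72
==> abacus.shrink(x→65)
<== 7
==> abacus.quotient(x→0)
<== ToolError: division by zero
==> dial.markday(d→1916-03-03)
<== 1916-03-03


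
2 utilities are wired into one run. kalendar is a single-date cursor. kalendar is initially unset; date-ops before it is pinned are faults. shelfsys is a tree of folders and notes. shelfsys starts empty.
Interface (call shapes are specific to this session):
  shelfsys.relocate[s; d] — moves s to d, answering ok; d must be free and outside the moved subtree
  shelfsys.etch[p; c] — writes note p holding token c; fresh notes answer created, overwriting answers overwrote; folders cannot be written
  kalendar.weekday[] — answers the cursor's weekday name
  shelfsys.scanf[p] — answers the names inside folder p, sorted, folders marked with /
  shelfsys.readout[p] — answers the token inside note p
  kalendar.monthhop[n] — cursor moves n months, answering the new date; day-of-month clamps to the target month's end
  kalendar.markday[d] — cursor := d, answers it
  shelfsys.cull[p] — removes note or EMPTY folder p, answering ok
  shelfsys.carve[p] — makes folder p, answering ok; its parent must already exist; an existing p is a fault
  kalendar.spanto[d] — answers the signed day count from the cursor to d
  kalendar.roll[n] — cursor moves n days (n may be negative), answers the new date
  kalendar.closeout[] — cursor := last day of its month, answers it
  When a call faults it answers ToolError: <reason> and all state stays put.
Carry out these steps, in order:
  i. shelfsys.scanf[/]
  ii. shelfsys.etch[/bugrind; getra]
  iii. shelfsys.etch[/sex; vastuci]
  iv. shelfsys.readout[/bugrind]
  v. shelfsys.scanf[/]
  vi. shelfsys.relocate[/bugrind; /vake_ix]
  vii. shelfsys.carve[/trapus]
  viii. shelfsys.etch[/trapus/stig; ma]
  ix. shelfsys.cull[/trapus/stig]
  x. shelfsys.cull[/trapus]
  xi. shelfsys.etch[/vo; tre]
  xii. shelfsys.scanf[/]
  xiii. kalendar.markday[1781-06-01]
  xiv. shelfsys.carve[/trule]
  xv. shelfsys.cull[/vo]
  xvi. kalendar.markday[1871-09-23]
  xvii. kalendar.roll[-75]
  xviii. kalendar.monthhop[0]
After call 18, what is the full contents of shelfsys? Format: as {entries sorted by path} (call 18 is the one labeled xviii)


Answer: {sex=vastuci, trule/, vake_ix=getra}

Derivation:
Act: shelfsys.scanf[p=/]
Obs: []
Act: shelfsys.etch[p=/bugrind; c=getra]
Obs: created
Act: shelfsys.etch[p=/sex; c=vastuci]
Obs: created
Act: shelfsys.readout[p=/bugrind]
Obs: getra
Act: shelfsys.scanf[p=/]
Obs: [bugrind, sex]
Act: shelfsys.relocate[s=/bugrind; d=/vake_ix]
Obs: ok
Act: shelfsys.carve[p=/trapus]
Obs: ok
Act: shelfsys.etch[p=/trapus/stig; c=ma]
Obs: created
Act: shelfsys.cull[p=/trapus/stig]
Obs: ok
Act: shelfsys.cull[p=/trapus]
Obs: ok
Act: shelfsys.etch[p=/vo; c=tre]
Obs: created
Act: shelfsys.scanf[p=/]
Obs: [sex, vake_ix, vo]
Act: kalendar.markday[d=1781-06-01]
Obs: 1781-06-01
Act: shelfsys.carve[p=/trule]
Obs: ok
Act: shelfsys.cull[p=/vo]
Obs: ok
Act: kalendar.markday[d=1871-09-23]
Obs: 1871-09-23
Act: kalendar.roll[n=-75]
Obs: 1871-07-10
Act: kalendar.monthhop[n=0]
Obs: 1871-07-10


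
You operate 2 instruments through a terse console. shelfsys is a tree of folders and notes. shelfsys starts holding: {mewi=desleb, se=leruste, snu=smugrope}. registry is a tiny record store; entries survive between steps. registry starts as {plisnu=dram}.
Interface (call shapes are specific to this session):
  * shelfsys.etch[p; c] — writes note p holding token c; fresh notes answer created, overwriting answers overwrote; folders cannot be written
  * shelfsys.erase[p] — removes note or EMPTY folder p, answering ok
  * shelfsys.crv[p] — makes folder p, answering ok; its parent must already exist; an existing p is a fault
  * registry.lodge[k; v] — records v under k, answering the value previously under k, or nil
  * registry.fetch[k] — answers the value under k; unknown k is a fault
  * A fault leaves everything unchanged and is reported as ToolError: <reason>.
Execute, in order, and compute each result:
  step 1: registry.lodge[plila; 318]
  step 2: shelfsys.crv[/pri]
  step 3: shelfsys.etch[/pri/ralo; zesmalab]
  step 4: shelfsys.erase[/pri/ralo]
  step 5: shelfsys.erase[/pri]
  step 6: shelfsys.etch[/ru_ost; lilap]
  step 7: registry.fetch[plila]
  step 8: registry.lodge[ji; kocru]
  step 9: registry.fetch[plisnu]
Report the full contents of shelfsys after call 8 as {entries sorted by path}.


Answer: {mewi=desleb, ru_ost=lilap, se=leruste, snu=smugrope}

Derivation:
Then registry.lodge with k='plila', v='318', and observe nil.
Using shelfsys.crv with p='/pri', and get ok.
I call shelfsys.etch with p='/pri/ralo', c='zesmalab': created.
Calling shelfsys.erase with p='/pri/ralo', — result: ok.
I run shelfsys.erase with p='/pri', which returns ok.
I call shelfsys.etch with p='/ru_ost', c='lilap', yielding created.
Invoking registry.fetch with k='plila', and observe 318.
Now I run registry.lodge with k='ji', v='kocru', yielding nil.
I use registry.fetch with k='plisnu', giving dram.


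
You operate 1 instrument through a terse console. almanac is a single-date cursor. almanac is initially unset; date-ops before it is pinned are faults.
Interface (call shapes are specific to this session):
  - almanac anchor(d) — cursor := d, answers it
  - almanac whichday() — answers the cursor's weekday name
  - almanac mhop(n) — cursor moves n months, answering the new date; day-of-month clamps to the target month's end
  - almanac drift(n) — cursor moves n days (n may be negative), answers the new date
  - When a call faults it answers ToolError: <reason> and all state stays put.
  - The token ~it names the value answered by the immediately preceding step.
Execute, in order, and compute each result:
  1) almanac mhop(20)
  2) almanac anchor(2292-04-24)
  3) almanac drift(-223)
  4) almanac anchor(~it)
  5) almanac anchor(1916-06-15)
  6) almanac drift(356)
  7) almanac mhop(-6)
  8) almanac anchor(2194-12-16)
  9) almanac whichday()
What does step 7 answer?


-> almanac mhop(20)
<- ToolError: no date set
-> almanac anchor(2292-04-24)
<- 2292-04-24
-> almanac drift(-223)
<- 2291-09-14
-> almanac anchor(~it)
<- 2291-09-14
-> almanac anchor(1916-06-15)
<- 1916-06-15
-> almanac drift(356)
<- 1917-06-06
-> almanac mhop(-6)
<- 1916-12-06
-> almanac anchor(2194-12-16)
<- 2194-12-16
-> almanac whichday()
<- Tuesday

Answer: 1916-12-06


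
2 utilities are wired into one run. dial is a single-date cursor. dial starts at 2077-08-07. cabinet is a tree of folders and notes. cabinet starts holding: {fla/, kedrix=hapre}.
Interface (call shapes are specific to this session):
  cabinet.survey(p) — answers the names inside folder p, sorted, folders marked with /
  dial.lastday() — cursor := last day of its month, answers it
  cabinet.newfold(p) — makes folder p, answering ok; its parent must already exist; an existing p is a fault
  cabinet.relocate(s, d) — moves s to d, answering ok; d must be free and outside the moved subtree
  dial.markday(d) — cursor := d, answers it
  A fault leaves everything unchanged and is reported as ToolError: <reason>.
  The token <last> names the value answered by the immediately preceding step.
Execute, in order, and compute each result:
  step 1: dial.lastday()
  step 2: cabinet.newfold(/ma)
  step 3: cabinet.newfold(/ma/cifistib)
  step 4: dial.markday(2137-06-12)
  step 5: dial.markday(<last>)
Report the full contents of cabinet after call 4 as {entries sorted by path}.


Answer: {fla/, kedrix=hapre, ma/, ma/cifistib/}

Derivation:
! 1. dial.lastday() => 2077-08-31
! 2. cabinet.newfold(p→/ma) => ok
! 3. cabinet.newfold(p→/ma/cifistib) => ok
! 4. dial.markday(d→2137-06-12) => 2137-06-12
! 5. dial.markday(d→<last>) => 2137-06-12
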